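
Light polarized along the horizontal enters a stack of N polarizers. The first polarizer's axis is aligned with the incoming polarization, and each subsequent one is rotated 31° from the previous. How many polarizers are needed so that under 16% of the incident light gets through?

N = 7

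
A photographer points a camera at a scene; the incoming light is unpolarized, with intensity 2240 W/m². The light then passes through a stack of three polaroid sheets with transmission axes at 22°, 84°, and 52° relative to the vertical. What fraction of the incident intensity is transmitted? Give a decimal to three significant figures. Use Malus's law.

I/I₀ ≈ 0.0793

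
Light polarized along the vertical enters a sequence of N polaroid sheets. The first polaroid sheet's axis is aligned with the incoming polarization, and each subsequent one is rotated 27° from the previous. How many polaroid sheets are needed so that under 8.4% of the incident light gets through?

First polarizer is aligned with the polarization: full transmission.
Each further stage multiplies by cos²(27°) = 0.7939.
After N polarizers: T = 0.7939^(N−1). Require T < 0.084 ⇒ N−1 > ln(0.084)/ln(0.7939) = 10.73, so N−1 ≥ 11 and N = 12.
Check: N=12 gives T = 0.07895 < 0.084; N=11 gives T = 0.09945.

N = 12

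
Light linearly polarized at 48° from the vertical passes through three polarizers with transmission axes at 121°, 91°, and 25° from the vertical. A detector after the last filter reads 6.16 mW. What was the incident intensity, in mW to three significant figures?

I₁ = I₀ cos²(121° − 48°) = I₀ cos²(73°) = 0.08548 I₀.
I₂ = I₁ cos²(91° − 121°) = 0.08548 I₀ · cos²(30°) = 0.06411 I₀.
I₃ = I₂ cos²(25° − 91°) = 0.06411 I₀ · cos²(66°) = 0.01061 I₀.
So 6.16 mW = 0.01061 I₀, giving I₀ = 6.16/0.01061 = 580.8 mW.

I₀ ≈ 581 mW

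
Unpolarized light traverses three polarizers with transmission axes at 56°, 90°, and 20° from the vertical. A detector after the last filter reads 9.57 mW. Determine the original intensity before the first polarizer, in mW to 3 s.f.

I₀ ≈ 238 mW

Unpolarized light through the first polarizer → I₁ = ½ I₀, now polarized at 56°.
I₂ = I₁ cos²(90° − 56°) = 0.5 I₀ · cos²(34°) = 0.3437 I₀.
I₃ = I₂ cos²(20° − 90°) = 0.3437 I₀ · cos²(70°) = 0.0402 I₀.
So 9.57 mW = 0.0402 I₀, giving I₀ = 9.57/0.0402 = 238.1 mW.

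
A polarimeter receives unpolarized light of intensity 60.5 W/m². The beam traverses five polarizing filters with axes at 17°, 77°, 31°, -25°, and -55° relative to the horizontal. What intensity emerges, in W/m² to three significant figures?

Unpolarized light through the first polarizer → I₁ = 60.5 W/m²/2 = 30.25 W/m², polarized at 17°.
I₂ = I₁ · cos²(60°) = 30.25 · 0.25 = 7.563 W/m².
I₃ = I₂ · cos²(46°) = 7.563 · 0.4826 = 3.649 W/m².
I₄ = I₃ · cos²(56°) = 3.649 · 0.3127 = 1.141 W/m².
I₅ = I₄ · cos²(30°) = 1.141 · 0.75 = 0.8558 W/m².

I ≈ 0.856 W/m²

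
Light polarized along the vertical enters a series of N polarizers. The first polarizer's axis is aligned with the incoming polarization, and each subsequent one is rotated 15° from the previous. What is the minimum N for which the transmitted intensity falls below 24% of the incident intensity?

First polarizer is aligned with the polarization: full transmission.
Each further stage multiplies by cos²(15°) = 0.933.
After N polarizers: T = 0.933^(N−1). Require T < 0.24 ⇒ N−1 > ln(0.24)/ln(0.933) = 20.58, so N−1 ≥ 21 and N = 22.
Check: N=22 gives T = 0.2332 < 0.24; N=21 gives T = 0.2499.

N = 22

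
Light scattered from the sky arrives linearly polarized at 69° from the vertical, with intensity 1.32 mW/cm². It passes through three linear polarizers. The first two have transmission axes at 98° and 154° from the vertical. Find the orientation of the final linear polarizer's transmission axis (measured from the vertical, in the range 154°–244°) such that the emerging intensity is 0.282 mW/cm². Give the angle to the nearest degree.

By Malus's law, I₁ = I₀ cos²(98° − 69°) = I₀ cos²(29°) = 0.765 I₀.
I₂ = I₁ cos²(154° − 98°) = 0.765 I₀ · cos²(56°) = 0.2392 I₀.
Target fraction: 0.282 / 1.32 mW/cm² = 0.2136 of I₀.
Need I₃/I₀ = 0.2136, so cos²(θ − 154°) = 0.2136 / 0.2392 = 0.8931.
θ − 154° = arccos(√0.8931) = 19.1°, giving θ ≈ 154 + 19.1 = 173.1°.

θ ≈ 173°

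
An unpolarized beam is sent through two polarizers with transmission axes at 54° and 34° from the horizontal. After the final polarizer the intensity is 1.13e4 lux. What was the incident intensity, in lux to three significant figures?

I₀ ≈ 2.56e4 lux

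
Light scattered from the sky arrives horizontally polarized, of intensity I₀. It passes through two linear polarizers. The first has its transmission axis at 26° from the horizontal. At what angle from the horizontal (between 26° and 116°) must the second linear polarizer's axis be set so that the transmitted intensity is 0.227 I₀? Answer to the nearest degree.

I₁ = I₀ cos²(26° − 0°) = I₀ cos²(26°) = 0.8078 I₀.
Need I₂/I₀ = 0.227, so cos²(θ − 26°) = 0.227 / 0.8078 = 0.281.
θ − 26° = arccos(√0.281) = 58.0°, giving θ ≈ 26 + 58.0 = 84.0°.

θ ≈ 84°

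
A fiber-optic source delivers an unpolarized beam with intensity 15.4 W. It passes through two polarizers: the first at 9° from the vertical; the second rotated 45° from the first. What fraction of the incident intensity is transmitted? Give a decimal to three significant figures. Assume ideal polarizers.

I/I₀ ≈ 0.250

Unpolarized light through the first polarizer → I₁ = 15.4 W/2 = 7.7 W, polarized at 9°.
I₂ = I₁ · cos²(45°) = 7.7 · 0.5 = 3.85 W.
Transmitted fraction = 0.25.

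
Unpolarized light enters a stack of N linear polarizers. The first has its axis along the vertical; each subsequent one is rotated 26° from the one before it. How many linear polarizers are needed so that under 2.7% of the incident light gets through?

First polarizer halves the unpolarized light: factor 1/2.
Each further stage multiplies by cos²(26°) = 0.8078.
After N polarizers: T = 0.5·0.8078^(N−1). Require T < 0.027 ⇒ N−1 > ln(0.027/0.5)/ln(0.8078) = 13.68, so N−1 ≥ 14 and N = 15.
Check: N=15 gives T = 0.0252 < 0.027; N=14 gives T = 0.0312.

N = 15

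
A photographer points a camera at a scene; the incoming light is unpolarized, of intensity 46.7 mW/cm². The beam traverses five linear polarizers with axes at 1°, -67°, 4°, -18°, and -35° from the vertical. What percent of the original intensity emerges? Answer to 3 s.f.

Unpolarized light through the first polarizer → I₁ = 46.7 mW/cm²/2 = 23.35 mW/cm², polarized at 1°.
I₂ = I₁ · cos²(68°) = 23.35 · 0.1403 = 3.277 mW/cm².
I₃ = I₂ · cos²(71°) = 3.277 · 0.106 = 0.3473 mW/cm².
I₄ = I₃ · cos²(22°) = 0.3473 · 0.8597 = 0.2986 mW/cm².
I₅ = I₄ · cos²(17°) = 0.2986 · 0.9145 = 0.2731 mW/cm².
That is 0.5847% of the incident intensity.

≈ 0.585%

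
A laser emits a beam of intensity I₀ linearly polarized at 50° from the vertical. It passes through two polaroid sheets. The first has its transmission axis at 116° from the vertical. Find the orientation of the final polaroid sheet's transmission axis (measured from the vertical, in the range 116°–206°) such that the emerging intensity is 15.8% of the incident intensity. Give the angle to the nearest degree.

I₁ = I₀ cos²(116° − 50°) = I₀ cos²(66°) = 0.1654 I₀.
Need I₂/I₀ = 0.158, so cos²(θ − 116°) = 0.158 / 0.1654 = 0.9551.
θ − 116° = arccos(√0.9551) = 12.2°, giving θ ≈ 116 + 12.2 = 128.2°.

θ ≈ 128°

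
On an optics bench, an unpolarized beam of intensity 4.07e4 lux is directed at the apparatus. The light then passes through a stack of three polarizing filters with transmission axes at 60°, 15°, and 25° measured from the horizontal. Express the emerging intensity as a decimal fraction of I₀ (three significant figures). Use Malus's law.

I/I₀ ≈ 0.242

Unpolarized light through the first polarizer → I₁ = 4.07e4 lux/2 = 2.035e+04 lux, polarized at 60°.
I₂ = I₁ · cos²(45°) = 2.035e+04 · 0.5 = 1.018e+04 lux.
I₃ = I₂ · cos²(10°) = 1.018e+04 · 0.9698 = 9868 lux.
Transmitted fraction = 0.2425.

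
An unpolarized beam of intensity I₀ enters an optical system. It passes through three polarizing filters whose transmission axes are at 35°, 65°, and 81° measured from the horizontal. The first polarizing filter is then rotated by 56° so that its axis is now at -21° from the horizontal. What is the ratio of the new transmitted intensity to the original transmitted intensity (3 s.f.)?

Before rotation:
Unpolarized light through the first polarizer → I₁ = ½ I₀, now polarized at 35°.
I₂ = I₁ cos²(65° − 35°) = 0.5 I₀ · cos²(30°) = 0.375 I₀.
I₃ = I₂ cos²(81° − 65°) = 0.375 I₀ · cos²(16°) = 0.3465 I₀.
After rotation:
Unpolarized light through the first polarizer → I₁ = ½ I₀, now polarized at -21°.
I₂ = I₁ cos²(65° + 21°) = 0.5 I₀ · cos²(86°) = 0.002433 I₀.
I₃ = I₂ cos²(81° − 65°) = 0.002433 I₀ · cos²(16°) = 0.002248 I₀.
Ratio = 0.002248 / 0.3465 = 0.006488.

I_new/I_old ≈ 0.00649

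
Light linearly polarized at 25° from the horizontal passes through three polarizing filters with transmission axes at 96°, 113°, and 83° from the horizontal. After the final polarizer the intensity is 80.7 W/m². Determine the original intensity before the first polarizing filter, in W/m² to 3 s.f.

I₁ = I₀ cos²(96° − 25°) = I₀ cos²(71°) = 0.106 I₀.
I₂ = I₁ cos²(113° − 96°) = 0.106 I₀ · cos²(17°) = 0.09693 I₀.
I₃ = I₂ cos²(83° − 113°) = 0.09693 I₀ · cos²(30°) = 0.0727 I₀.
So 80.7 W/m² = 0.0727 I₀, giving I₀ = 80.7/0.0727 = 1110 W/m².

I₀ ≈ 1110 W/m²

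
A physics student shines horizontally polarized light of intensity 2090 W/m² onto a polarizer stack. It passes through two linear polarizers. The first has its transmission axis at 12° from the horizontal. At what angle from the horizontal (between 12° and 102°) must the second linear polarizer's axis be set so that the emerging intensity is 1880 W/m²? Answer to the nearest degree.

θ ≈ 26°

By Malus's law, I₁ = I₀ cos²(12° − 0°) = I₀ cos²(12°) = 0.9568 I₀.
Target fraction: 1880 / 2090 W/m² = 0.8995 of I₀.
Need I₂/I₀ = 0.8995, so cos²(θ − 12°) = 0.8995 / 0.9568 = 0.9402.
θ − 12° = arccos(√0.9402) = 14.2°, giving θ ≈ 12 + 14.2 = 26.2°.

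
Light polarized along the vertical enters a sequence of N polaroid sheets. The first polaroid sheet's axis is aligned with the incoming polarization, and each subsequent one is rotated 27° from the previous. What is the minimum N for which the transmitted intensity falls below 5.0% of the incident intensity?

N = 14

First polarizer is aligned with the polarization: full transmission.
Each further stage multiplies by cos²(27°) = 0.7939.
After N polarizers: T = 0.7939^(N−1). Require T < 0.050 ⇒ N−1 > ln(0.050)/ln(0.7939) = 12.98, so N−1 ≥ 13 and N = 14.
Check: N=14 gives T = 0.04976 < 0.050; N=13 gives T = 0.06268.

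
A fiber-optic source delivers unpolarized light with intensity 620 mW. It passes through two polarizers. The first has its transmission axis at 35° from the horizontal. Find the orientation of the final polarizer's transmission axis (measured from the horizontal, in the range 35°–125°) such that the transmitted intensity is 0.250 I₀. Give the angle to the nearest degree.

θ ≈ 80°

Unpolarized light through the first polarizer → I₁ = ½ I₀, now polarized at 35°.
Need I₂/I₀ = 0.25, so cos²(θ − 35°) = 0.25 / 0.5 = 0.5.
θ − 35° = arccos(√0.5) = 45.0°, giving θ ≈ 35 + 45.0 = 80.0°.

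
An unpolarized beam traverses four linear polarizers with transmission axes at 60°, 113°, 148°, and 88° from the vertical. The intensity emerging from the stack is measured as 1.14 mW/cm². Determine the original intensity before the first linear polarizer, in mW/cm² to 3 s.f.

Unpolarized light through the first polarizer → I₁ = ½ I₀, now polarized at 60°.
I₂ = I₁ cos²(113° − 60°) = 0.5 I₀ · cos²(53°) = 0.1811 I₀.
I₃ = I₂ cos²(148° − 113°) = 0.1811 I₀ · cos²(35°) = 0.1215 I₀.
I₄ = I₃ cos²(88° − 148°) = 0.1215 I₀ · cos²(60°) = 0.03038 I₀.
So 1.14 mW/cm² = 0.03038 I₀, giving I₀ = 1.14/0.03038 = 37.53 mW/cm².

I₀ ≈ 37.5 mW/cm²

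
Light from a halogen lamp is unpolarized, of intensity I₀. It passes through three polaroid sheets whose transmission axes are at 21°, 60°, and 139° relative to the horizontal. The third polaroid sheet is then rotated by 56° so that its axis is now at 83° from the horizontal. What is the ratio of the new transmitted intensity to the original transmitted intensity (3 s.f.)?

Before rotation:
Unpolarized light through the first polarizer → I₁ = ½ I₀, now polarized at 21°.
I₂ = I₁ cos²(60° − 21°) = 0.5 I₀ · cos²(39°) = 0.302 I₀.
I₃ = I₂ cos²(139° − 60°) = 0.302 I₀ · cos²(79°) = 0.01099 I₀.
After rotation:
Unpolarized light through the first polarizer → I₁ = ½ I₀, now polarized at 21°.
I₂ = I₁ cos²(60° − 21°) = 0.5 I₀ · cos²(39°) = 0.302 I₀.
I₃ = I₂ cos²(83° − 60°) = 0.302 I₀ · cos²(23°) = 0.2559 I₀.
Ratio = 0.2559 / 0.01099 = 23.27.

I_new/I_old ≈ 23.3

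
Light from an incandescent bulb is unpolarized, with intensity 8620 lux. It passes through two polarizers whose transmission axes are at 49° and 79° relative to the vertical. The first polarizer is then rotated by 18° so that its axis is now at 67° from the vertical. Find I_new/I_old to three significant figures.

Before rotation:
Unpolarized light through the first polarizer → I₁ = ½ I₀, now polarized at 49°.
I₂ = I₁ cos²(79° − 49°) = 0.5 I₀ · cos²(30°) = 0.375 I₀.
After rotation:
Unpolarized light through the first polarizer → I₁ = ½ I₀, now polarized at 67°.
I₂ = I₁ cos²(79° − 67°) = 0.5 I₀ · cos²(12°) = 0.4784 I₀.
Ratio = 0.4784 / 0.375 = 1.276.

I_new/I_old ≈ 1.28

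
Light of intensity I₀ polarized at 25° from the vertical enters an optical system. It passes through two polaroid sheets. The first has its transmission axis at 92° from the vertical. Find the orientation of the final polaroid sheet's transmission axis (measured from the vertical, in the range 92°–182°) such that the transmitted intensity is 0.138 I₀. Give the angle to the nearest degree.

θ ≈ 110°

By Malus's law, I₁ = I₀ cos²(92° − 25°) = I₀ cos²(67°) = 0.1527 I₀.
Need I₂/I₀ = 0.138, so cos²(θ − 92°) = 0.138 / 0.1527 = 0.9039.
θ − 92° = arccos(√0.9039) = 18.1°, giving θ ≈ 92 + 18.1 = 110.1°.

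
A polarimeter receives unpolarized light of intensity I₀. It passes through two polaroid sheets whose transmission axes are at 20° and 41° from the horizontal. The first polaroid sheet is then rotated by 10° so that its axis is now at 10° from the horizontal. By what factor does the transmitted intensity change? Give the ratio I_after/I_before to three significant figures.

Before rotation:
Unpolarized light through the first polarizer → I₁ = ½ I₀, now polarized at 20°.
I₂ = I₁ cos²(41° − 20°) = 0.5 I₀ · cos²(21°) = 0.4358 I₀.
After rotation:
Unpolarized light through the first polarizer → I₁ = ½ I₀, now polarized at 10°.
I₂ = I₁ cos²(41° − 10°) = 0.5 I₀ · cos²(31°) = 0.3674 I₀.
Ratio = 0.3674 / 0.4358 = 0.843.

I_new/I_old ≈ 0.843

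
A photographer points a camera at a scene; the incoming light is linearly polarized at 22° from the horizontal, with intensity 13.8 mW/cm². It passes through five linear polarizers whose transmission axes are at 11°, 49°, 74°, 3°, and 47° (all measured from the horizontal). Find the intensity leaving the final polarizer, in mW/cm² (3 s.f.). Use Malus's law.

By Malus's law, I₁ = 13.8 mW/cm² · cos²(11°) = 13.3 mW/cm².
I₂ = I₁ · cos²(38°) = 13.3 · 0.621 = 8.257 mW/cm².
I₃ = I₂ · cos²(25°) = 8.257 · 0.8214 = 6.782 mW/cm².
I₄ = I₃ · cos²(71°) = 6.782 · 0.106 = 0.7189 mW/cm².
I₅ = I₄ · cos²(44°) = 0.7189 · 0.5174 = 0.372 mW/cm².

I ≈ 0.372 mW/cm²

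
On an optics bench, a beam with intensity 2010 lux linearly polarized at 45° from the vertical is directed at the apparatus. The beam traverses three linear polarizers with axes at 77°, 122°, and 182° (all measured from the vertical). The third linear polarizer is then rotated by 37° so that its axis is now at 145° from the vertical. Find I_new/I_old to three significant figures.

I_new/I_old ≈ 3.39

Before rotation:
I₁ = I₀ cos²(77° − 45°) = I₀ cos²(32°) = 0.7192 I₀.
I₂ = I₁ cos²(122° − 77°) = 0.7192 I₀ · cos²(45°) = 0.3596 I₀.
I₃ = I₂ cos²(182° − 122°) = 0.3596 I₀ · cos²(60°) = 0.0899 I₀.
After rotation:
I₁ = I₀ cos²(77° − 45°) = I₀ cos²(32°) = 0.7192 I₀.
I₂ = I₁ cos²(122° − 77°) = 0.7192 I₀ · cos²(45°) = 0.3596 I₀.
I₃ = I₂ cos²(145° − 122°) = 0.3596 I₀ · cos²(23°) = 0.3047 I₀.
Ratio = 0.3047 / 0.0899 = 3.389.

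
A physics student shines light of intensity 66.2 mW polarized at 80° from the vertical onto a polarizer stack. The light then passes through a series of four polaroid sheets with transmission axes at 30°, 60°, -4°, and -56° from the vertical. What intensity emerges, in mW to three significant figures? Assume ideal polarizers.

I ≈ 1.49 mW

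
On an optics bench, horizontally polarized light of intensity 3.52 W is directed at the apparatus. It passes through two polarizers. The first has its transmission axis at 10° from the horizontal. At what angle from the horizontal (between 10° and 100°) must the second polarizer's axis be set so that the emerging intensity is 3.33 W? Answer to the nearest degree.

I₁ = I₀ cos²(10° − 0°) = I₀ cos²(10°) = 0.9698 I₀.
Target fraction: 3.33 / 3.52 W = 0.946 of I₀.
Need I₂/I₀ = 0.946, so cos²(θ − 10°) = 0.946 / 0.9698 = 0.9754.
θ − 10° = arccos(√0.9754) = 9.0°, giving θ ≈ 10 + 9.0 = 19.0°.

θ ≈ 19°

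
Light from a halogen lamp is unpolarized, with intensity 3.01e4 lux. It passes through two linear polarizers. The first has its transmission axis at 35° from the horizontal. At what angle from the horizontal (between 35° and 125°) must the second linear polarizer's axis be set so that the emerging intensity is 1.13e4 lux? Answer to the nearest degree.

Unpolarized light through the first polarizer → I₁ = ½ I₀, now polarized at 35°.
Target fraction: 1.13e4 / 3.01e4 lux = 0.3754 of I₀.
Need I₂/I₀ = 0.3754, so cos²(θ − 35°) = 0.3754 / 0.5 = 0.7508.
θ − 35° = arccos(√0.7508) = 29.9°, giving θ ≈ 35 + 29.9 = 64.9°.

θ ≈ 65°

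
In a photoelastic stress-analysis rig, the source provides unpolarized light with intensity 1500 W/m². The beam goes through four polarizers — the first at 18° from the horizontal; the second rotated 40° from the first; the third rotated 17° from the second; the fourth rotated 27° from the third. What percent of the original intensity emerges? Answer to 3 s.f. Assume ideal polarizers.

≈ 21.3%

Unpolarized light through the first polarizer → I₁ = 1500 W/m²/2 = 750 W/m², polarized at 18°.
I₂ = I₁ · cos²(40°) = 750 · 0.5868 = 440.1 W/m².
I₃ = I₂ · cos²(17°) = 440.1 · 0.9145 = 402.5 W/m².
I₄ = I₃ · cos²(27°) = 402.5 · 0.7939 = 319.5 W/m².
That is 21.3% of the incident intensity.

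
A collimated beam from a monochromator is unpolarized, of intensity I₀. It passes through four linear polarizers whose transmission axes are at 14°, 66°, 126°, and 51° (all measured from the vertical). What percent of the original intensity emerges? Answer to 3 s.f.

≈ 0.317%

Unpolarized light through the first polarizer → I₁ = ½ I₀, now polarized at 14°.
I₂ = I₁ cos²(66° − 14°) = 0.5 I₀ · cos²(52°) = 0.1895 I₀.
I₃ = I₂ cos²(126° − 66°) = 0.1895 I₀ · cos²(60°) = 0.04738 I₀.
I₄ = I₃ cos²(51° − 126°) = 0.04738 I₀ · cos²(75°) = 0.003174 I₀.
That is 0.3174% of the incident intensity.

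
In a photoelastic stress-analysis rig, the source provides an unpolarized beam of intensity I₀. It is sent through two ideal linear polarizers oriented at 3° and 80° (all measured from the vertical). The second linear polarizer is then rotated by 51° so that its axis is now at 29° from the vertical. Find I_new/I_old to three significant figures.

Before rotation:
Unpolarized light through the first polarizer → I₁ = ½ I₀, now polarized at 3°.
I₂ = I₁ cos²(80° − 3°) = 0.5 I₀ · cos²(77°) = 0.0253 I₀.
After rotation:
Unpolarized light through the first polarizer → I₁ = ½ I₀, now polarized at 3°.
I₂ = I₁ cos²(29° − 3°) = 0.5 I₀ · cos²(26°) = 0.4039 I₀.
Ratio = 0.4039 / 0.0253 = 15.96.

I_new/I_old ≈ 16.0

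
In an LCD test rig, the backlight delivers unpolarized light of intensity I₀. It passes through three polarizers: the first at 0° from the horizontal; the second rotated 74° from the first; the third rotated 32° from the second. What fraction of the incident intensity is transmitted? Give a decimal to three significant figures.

≈ 0.0273 I₀

Unpolarized light through the first polarizer → I₁ = ½ I₀, now polarized at 0°.
I₂ = I₁ cos²(74°) = 0.5 · 0.07598 I₀ = 0.03799 I₀.
I₃ = I₂ cos²(32°) = 0.03799 · 0.7192 I₀ = 0.02732 I₀.
Transmitted fraction = 0.02732.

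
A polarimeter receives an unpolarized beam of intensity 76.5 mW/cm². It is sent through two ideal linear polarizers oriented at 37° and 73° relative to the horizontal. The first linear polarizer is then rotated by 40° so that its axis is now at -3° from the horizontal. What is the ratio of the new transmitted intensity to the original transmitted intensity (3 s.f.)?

I_new/I_old ≈ 0.0894

Before rotation:
Unpolarized light through the first polarizer → I₁ = ½ I₀, now polarized at 37°.
I₂ = I₁ cos²(73° − 37°) = 0.5 I₀ · cos²(36°) = 0.3273 I₀.
After rotation:
Unpolarized light through the first polarizer → I₁ = ½ I₀, now polarized at -3°.
I₂ = I₁ cos²(73° + 3°) = 0.5 I₀ · cos²(76°) = 0.02926 I₀.
Ratio = 0.02926 / 0.3273 = 0.08942.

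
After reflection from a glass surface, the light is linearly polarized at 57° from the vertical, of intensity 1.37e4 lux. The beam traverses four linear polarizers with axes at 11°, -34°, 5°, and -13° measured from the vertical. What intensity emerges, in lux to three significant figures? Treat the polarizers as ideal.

I ≈ 1810 lux

I₁ = 1.37e4 lux · cos²(46°) = 6611 lux.
I₂ = I₁ · cos²(45°) = 6611 · 0.5 = 3305 lux.
I₃ = I₂ · cos²(39°) = 3305 · 0.604 = 1996 lux.
I₄ = I₃ · cos²(18°) = 1996 · 0.9045 = 1806 lux.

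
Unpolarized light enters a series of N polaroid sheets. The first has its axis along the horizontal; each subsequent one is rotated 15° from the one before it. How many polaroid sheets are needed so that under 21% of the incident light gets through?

N = 14

First polarizer halves the unpolarized light: factor 1/2.
Each further stage multiplies by cos²(15°) = 0.933.
After N polarizers: T = 0.5·0.933^(N−1). Require T < 0.21 ⇒ N−1 > ln(0.21/0.5)/ln(0.933) = 12.51, so N−1 ≥ 13 and N = 14.
Check: N=14 gives T = 0.203 < 0.21; N=13 gives T = 0.2176.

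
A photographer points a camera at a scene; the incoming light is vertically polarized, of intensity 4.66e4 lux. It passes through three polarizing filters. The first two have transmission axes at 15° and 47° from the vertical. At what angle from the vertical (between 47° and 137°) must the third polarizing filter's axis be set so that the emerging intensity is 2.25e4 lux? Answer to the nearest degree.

By Malus's law, I₁ = I₀ cos²(15° − 0°) = I₀ cos²(15°) = 0.933 I₀.
I₂ = I₁ cos²(47° − 15°) = 0.933 I₀ · cos²(32°) = 0.671 I₀.
Target fraction: 2.25e4 / 4.66e4 lux = 0.4828 of I₀.
Need I₃/I₀ = 0.4828, so cos²(θ − 47°) = 0.4828 / 0.671 = 0.7196.
θ − 47° = arccos(√0.7196) = 32.0°, giving θ ≈ 47 + 32.0 = 79.0°.

θ ≈ 79°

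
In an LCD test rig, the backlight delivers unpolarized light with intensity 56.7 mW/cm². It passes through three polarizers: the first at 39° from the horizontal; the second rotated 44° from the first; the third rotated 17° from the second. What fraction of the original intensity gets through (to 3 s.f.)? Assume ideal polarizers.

Unpolarized light through the first polarizer → I₁ = 56.7 mW/cm²/2 = 28.35 mW/cm², polarized at 39°.
I₂ = I₁ · cos²(44°) = 28.35 · 0.5174 = 14.67 mW/cm².
I₃ = I₂ · cos²(17°) = 14.67 · 0.9145 = 13.42 mW/cm².
Transmitted fraction = 0.2366.

I/I₀ ≈ 0.237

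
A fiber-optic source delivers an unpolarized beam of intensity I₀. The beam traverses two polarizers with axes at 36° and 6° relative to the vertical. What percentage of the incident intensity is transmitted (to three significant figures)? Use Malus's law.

≈ 37.5%

Unpolarized light through the first polarizer → I₁ = ½ I₀, now polarized at 36°.
I₂ = I₁ cos²(6° − 36°) = 0.5 I₀ · cos²(30°) = 0.375 I₀.
That is 37.5% of the incident intensity.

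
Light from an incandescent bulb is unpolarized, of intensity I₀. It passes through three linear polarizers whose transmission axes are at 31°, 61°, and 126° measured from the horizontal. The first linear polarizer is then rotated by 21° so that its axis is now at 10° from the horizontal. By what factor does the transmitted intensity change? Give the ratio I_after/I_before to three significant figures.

Before rotation:
Unpolarized light through the first polarizer → I₁ = ½ I₀, now polarized at 31°.
I₂ = I₁ cos²(61° − 31°) = 0.5 I₀ · cos²(30°) = 0.375 I₀.
I₃ = I₂ cos²(126° − 61°) = 0.375 I₀ · cos²(65°) = 0.06698 I₀.
After rotation:
Unpolarized light through the first polarizer → I₁ = ½ I₀, now polarized at 10°.
I₂ = I₁ cos²(61° − 10°) = 0.5 I₀ · cos²(51°) = 0.198 I₀.
I₃ = I₂ cos²(126° − 61°) = 0.198 I₀ · cos²(65°) = 0.03537 I₀.
Ratio = 0.03537 / 0.06698 = 0.5281.

I_new/I_old ≈ 0.528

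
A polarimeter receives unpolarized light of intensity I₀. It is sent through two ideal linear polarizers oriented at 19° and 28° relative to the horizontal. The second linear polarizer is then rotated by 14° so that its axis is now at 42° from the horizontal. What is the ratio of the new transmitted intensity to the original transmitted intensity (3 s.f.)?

Before rotation:
Unpolarized light through the first polarizer → I₁ = ½ I₀, now polarized at 19°.
I₂ = I₁ cos²(28° − 19°) = 0.5 I₀ · cos²(9°) = 0.4878 I₀.
After rotation:
Unpolarized light through the first polarizer → I₁ = ½ I₀, now polarized at 19°.
I₂ = I₁ cos²(42° − 19°) = 0.5 I₀ · cos²(23°) = 0.4237 I₀.
Ratio = 0.4237 / 0.4878 = 0.8686.

I_new/I_old ≈ 0.869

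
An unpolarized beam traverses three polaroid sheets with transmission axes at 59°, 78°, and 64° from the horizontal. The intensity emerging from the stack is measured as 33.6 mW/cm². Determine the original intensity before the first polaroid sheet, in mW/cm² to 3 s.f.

Unpolarized light through the first polarizer → I₁ = ½ I₀, now polarized at 59°.
I₂ = I₁ cos²(78° − 59°) = 0.5 I₀ · cos²(19°) = 0.447 I₀.
I₃ = I₂ cos²(64° − 78°) = 0.447 I₀ · cos²(14°) = 0.4208 I₀.
So 33.6 mW/cm² = 0.4208 I₀, giving I₀ = 33.6/0.4208 = 79.84 mW/cm².

I₀ ≈ 79.8 mW/cm²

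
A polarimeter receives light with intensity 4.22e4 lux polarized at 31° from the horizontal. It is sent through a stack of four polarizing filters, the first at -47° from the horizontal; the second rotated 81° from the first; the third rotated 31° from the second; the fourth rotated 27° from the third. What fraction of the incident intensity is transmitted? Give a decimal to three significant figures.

I₁ = 4.22e4 lux · cos²(78°) = 1824 lux.
I₂ = I₁ · cos²(81°) = 1824 · 0.02447 = 44.64 lux.
I₃ = I₂ · cos²(31°) = 44.64 · 0.7347 = 32.8 lux.
I₄ = I₃ · cos²(27°) = 32.8 · 0.7939 = 26.04 lux.
Transmitted fraction = 0.000617.

I/I₀ ≈ 0.000617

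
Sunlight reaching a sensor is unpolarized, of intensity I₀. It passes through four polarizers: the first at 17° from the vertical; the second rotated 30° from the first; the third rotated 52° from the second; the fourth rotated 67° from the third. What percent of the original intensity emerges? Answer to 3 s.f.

≈ 2.17%

Unpolarized light through the first polarizer → I₁ = ½ I₀, now polarized at 17°.
I₂ = I₁ cos²(30°) = 0.5 · 0.75 I₀ = 0.375 I₀.
I₃ = I₂ cos²(52°) = 0.375 · 0.379 I₀ = 0.1421 I₀.
I₄ = I₃ cos²(67°) = 0.1421 · 0.1527 I₀ = 0.0217 I₀.
That is 2.17% of the incident intensity.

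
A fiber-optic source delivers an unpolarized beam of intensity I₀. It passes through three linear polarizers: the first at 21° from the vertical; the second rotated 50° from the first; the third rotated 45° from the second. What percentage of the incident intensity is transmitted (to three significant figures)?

≈ 10.3%

Unpolarized light through the first polarizer → I₁ = ½ I₀, now polarized at 21°.
I₂ = I₁ cos²(50°) = 0.5 · 0.4132 I₀ = 0.2066 I₀.
I₃ = I₂ cos²(45°) = 0.2066 · 0.5 I₀ = 0.1033 I₀.
That is 10.33% of the incident intensity.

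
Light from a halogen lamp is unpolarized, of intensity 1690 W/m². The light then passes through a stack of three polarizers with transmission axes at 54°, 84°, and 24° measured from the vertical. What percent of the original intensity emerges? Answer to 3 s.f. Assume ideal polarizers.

≈ 9.38%

Unpolarized light through the first polarizer → I₁ = 1690 W/m²/2 = 845 W/m², polarized at 54°.
I₂ = I₁ · cos²(30°) = 845 · 0.75 = 633.8 W/m².
I₃ = I₂ · cos²(60°) = 633.8 · 0.25 = 158.4 W/m².
That is 9.375% of the incident intensity.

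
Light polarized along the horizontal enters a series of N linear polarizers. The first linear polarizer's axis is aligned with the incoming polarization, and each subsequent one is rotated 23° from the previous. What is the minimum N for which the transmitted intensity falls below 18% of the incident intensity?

First polarizer is aligned with the polarization: full transmission.
Each further stage multiplies by cos²(23°) = 0.8473.
After N polarizers: T = 0.8473^(N−1). Require T < 0.18 ⇒ N−1 > ln(0.18)/ln(0.8473) = 10.35, so N−1 ≥ 11 and N = 12.
Check: N=12 gives T = 0.1616 < 0.18; N=11 gives T = 0.1908.

N = 12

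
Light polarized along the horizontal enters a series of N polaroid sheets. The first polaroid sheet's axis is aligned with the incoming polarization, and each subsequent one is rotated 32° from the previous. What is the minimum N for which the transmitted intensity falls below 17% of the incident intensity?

N = 7

First polarizer is aligned with the polarization: full transmission.
Each further stage multiplies by cos²(32°) = 0.7192.
After N polarizers: T = 0.7192^(N−1). Require T < 0.17 ⇒ N−1 > ln(0.17)/ln(0.7192) = 5.38, so N−1 ≥ 6 and N = 7.
Check: N=7 gives T = 0.1384 < 0.17; N=6 gives T = 0.1924.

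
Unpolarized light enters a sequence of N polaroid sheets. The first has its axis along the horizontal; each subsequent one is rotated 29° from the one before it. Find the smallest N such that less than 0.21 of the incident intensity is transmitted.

N = 5

First polarizer halves the unpolarized light: factor 1/2.
Each further stage multiplies by cos²(29°) = 0.765.
After N polarizers: T = 0.5·0.765^(N−1). Require T < 0.21 ⇒ N−1 > ln(0.21/0.5)/ln(0.765) = 3.24, so N−1 ≥ 4 and N = 5.
Check: N=5 gives T = 0.1712 < 0.21; N=4 gives T = 0.2238.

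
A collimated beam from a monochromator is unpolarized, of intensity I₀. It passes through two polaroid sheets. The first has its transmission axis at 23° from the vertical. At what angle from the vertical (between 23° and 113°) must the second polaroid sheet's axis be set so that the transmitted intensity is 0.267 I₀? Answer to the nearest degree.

θ ≈ 66°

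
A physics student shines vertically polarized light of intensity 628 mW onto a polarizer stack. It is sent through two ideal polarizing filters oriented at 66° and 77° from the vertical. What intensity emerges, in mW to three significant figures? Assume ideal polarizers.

I₁ = 628 mW · cos²(66°) = 103.9 mW.
I₂ = I₁ · cos²(11°) = 103.9 · 0.9636 = 100.1 mW.

I ≈ 100 mW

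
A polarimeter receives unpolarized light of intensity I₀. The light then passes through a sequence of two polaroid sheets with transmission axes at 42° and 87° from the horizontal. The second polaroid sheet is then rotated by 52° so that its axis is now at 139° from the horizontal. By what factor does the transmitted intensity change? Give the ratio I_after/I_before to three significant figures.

Before rotation:
Unpolarized light through the first polarizer → I₁ = ½ I₀, now polarized at 42°.
I₂ = I₁ cos²(87° − 42°) = 0.5 I₀ · cos²(45°) = 0.25 I₀.
After rotation:
Unpolarized light through the first polarizer → I₁ = ½ I₀, now polarized at 42°.
Angle between axes 1 and 2: 83°. I₂ = 0.5 I₀ · cos²(83°) = 0.007426 I₀.
Ratio = 0.007426 / 0.25 = 0.0297.

I_new/I_old ≈ 0.0297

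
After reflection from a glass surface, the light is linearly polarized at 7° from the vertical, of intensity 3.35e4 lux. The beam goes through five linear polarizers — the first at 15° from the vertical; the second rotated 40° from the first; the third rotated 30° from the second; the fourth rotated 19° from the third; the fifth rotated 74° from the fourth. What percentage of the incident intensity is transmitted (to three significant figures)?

By Malus's law, I₁ = 3.35e4 lux · cos²(8°) = 3.285e+04 lux.
I₂ = I₁ · cos²(40°) = 3.285e+04 · 0.5868 = 1.928e+04 lux.
I₃ = I₂ · cos²(30°) = 1.928e+04 · 0.75 = 1.446e+04 lux.
I₄ = I₃ · cos²(19°) = 1.446e+04 · 0.894 = 1.293e+04 lux.
I₅ = I₄ · cos²(74°) = 1.293e+04 · 0.07598 = 982.1 lux.
That is 2.932% of the incident intensity.

≈ 2.93%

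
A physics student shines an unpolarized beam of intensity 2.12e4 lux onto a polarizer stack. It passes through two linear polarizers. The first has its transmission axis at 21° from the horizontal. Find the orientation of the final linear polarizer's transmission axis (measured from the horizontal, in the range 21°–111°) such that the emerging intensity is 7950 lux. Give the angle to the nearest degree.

θ ≈ 51°

Unpolarized light through the first polarizer → I₁ = ½ I₀, now polarized at 21°.
Target fraction: 7950 / 2.12e4 lux = 0.375 of I₀.
Need I₂/I₀ = 0.375, so cos²(θ − 21°) = 0.375 / 0.5 = 0.75.
θ − 21° = arccos(√0.75) = 30.0°, giving θ ≈ 21 + 30.0 = 51.0°.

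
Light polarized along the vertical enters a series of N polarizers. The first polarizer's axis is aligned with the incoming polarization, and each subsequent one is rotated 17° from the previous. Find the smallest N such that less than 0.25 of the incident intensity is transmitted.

First polarizer is aligned with the polarization: full transmission.
Each further stage multiplies by cos²(17°) = 0.9145.
After N polarizers: T = 0.9145^(N−1). Require T < 0.25 ⇒ N−1 > ln(0.25)/ln(0.9145) = 15.51, so N−1 ≥ 16 and N = 17.
Check: N=17 gives T = 0.2394 < 0.25; N=16 gives T = 0.2618.

N = 17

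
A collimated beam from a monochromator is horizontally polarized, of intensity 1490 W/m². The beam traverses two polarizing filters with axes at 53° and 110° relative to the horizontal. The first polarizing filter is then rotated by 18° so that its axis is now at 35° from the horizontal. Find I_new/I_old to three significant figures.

I_new/I_old ≈ 0.418

Before rotation:
By Malus's law, I₁ = I₀ cos²(53° − 0°) = I₀ cos²(53°) = 0.3622 I₀.
I₂ = I₁ cos²(110° − 53°) = 0.3622 I₀ · cos²(57°) = 0.1074 I₀.
After rotation:
I₁ = I₀ cos²(35° − 0°) = I₀ cos²(35°) = 0.671 I₀.
I₂ = I₁ cos²(110° − 35°) = 0.671 I₀ · cos²(75°) = 0.04495 I₀.
Ratio = 0.04495 / 0.1074 = 0.4184.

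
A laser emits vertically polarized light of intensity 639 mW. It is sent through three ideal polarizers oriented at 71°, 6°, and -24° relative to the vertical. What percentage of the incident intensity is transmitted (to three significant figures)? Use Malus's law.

By Malus's law, I₁ = 639 mW · cos²(71°) = 67.73 mW.
I₂ = I₁ · cos²(65°) = 67.73 · 0.1786 = 12.1 mW.
I₃ = I₂ · cos²(30°) = 12.1 · 0.75 = 9.073 mW.
That is 1.42% of the incident intensity.

≈ 1.42%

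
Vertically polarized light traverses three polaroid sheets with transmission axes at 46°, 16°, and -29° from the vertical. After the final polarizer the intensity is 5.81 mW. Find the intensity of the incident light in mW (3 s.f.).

I₀ ≈ 32.1 mW

By Malus's law, I₁ = I₀ cos²(46° − 0°) = I₀ cos²(46°) = 0.4826 I₀.
I₂ = I₁ cos²(16° − 46°) = 0.4826 I₀ · cos²(30°) = 0.3619 I₀.
I₃ = I₂ cos²(-29° − 16°) = 0.3619 I₀ · cos²(45°) = 0.181 I₀.
So 5.81 mW = 0.181 I₀, giving I₀ = 5.81/0.181 = 32.11 mW.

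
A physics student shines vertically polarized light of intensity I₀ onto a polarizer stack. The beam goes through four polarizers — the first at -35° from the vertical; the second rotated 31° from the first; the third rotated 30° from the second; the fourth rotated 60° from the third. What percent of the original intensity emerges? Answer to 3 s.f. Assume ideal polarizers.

≈ 9.24%

By Malus's law, I₁ = I₀ cos²(-35° − 0°) = I₀ cos²(35°) = 0.671 I₀.
I₂ = I₁ cos²(31°) = 0.671 · 0.7347 I₀ = 0.493 I₀.
I₃ = I₂ cos²(30°) = 0.493 · 0.75 I₀ = 0.3698 I₀.
I₄ = I₃ cos²(60°) = 0.3698 · 0.25 I₀ = 0.09244 I₀.
That is 9.244% of the incident intensity.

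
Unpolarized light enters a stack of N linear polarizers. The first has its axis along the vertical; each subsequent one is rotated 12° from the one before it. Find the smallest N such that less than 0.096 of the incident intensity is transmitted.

N = 39

First polarizer halves the unpolarized light: factor 1/2.
Each further stage multiplies by cos²(12°) = 0.9568.
After N polarizers: T = 0.5·0.9568^(N−1). Require T < 0.096 ⇒ N−1 > ln(0.096/0.5)/ln(0.9568) = 37.35, so N−1 ≥ 38 and N = 39.
Check: N=39 gives T = 0.09326 < 0.096; N=38 gives T = 0.09748.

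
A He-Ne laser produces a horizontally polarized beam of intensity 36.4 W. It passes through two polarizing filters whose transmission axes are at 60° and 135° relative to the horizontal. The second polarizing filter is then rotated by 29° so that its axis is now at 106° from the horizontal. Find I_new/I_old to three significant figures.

I_new/I_old ≈ 7.20

Before rotation:
By Malus's law, I₁ = I₀ cos²(60° − 0°) = I₀ cos²(60°) = 0.25 I₀.
I₂ = I₁ cos²(135° − 60°) = 0.25 I₀ · cos²(75°) = 0.01675 I₀.
After rotation:
I₁ = I₀ cos²(60° − 0°) = I₀ cos²(60°) = 0.25 I₀.
I₂ = I₁ cos²(106° − 60°) = 0.25 I₀ · cos²(46°) = 0.1206 I₀.
Ratio = 0.1206 / 0.01675 = 7.204.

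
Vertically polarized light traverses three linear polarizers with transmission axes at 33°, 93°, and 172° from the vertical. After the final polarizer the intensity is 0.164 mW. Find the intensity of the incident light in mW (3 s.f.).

I₁ = I₀ cos²(33° − 0°) = I₀ cos²(33°) = 0.7034 I₀.
I₂ = I₁ cos²(93° − 33°) = 0.7034 I₀ · cos²(60°) = 0.1758 I₀.
I₃ = I₂ cos²(172° − 93°) = 0.1758 I₀ · cos²(79°) = 0.006402 I₀.
So 0.164 mW = 0.006402 I₀, giving I₀ = 0.164/0.006402 = 25.62 mW.

I₀ ≈ 25.6 mW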